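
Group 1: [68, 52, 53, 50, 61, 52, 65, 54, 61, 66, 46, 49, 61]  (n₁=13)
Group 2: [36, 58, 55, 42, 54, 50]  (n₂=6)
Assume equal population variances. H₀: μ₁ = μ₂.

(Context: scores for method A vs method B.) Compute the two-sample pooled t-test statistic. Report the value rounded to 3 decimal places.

x̄₁=56.769, s₁=7.201, n₁=13
x̄₂=49.167, s₂=8.495, n₂=6
s_p² = [12·7.201² + 5·8.495²]/17 = 57.8318
SE = √(s_p²·(1/13+1/6)) = 3.7533
t = (56.769−49.167)/3.7533 = 2.0256
df = 17

test statistic = 2.026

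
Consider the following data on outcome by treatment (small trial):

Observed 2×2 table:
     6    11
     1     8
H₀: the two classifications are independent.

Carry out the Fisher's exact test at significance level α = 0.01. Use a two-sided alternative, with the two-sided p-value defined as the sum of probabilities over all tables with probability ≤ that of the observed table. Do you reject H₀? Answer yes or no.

reject H₀: no

Margins: r₁=17, r₂=9, c₁=7, c₂=19, n=26
p_obs = C(17,6)·C(9,1)/C(26,7); sum pmf over tables with pmf ≤ p_obs
p-value (two-sided) = 0.35742
At α=0.01: p ≥ α → fail to reject H₀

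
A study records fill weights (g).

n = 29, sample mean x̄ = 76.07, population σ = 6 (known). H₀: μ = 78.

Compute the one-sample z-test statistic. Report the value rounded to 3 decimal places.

test statistic = -1.732

SE = σ/√n = 6/√29 = 1.1142
z = (x̄−μ₀)/SE = (76.07−78)/1.1142 = -1.7322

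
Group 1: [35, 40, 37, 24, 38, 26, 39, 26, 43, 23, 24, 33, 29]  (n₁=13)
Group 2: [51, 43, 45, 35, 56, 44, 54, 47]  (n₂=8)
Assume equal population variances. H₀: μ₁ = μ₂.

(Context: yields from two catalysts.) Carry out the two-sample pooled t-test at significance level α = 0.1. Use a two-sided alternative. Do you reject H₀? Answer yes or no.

x̄₁=32.077, s₁=7.041, n₁=13
x̄₂=46.875, s₂=6.749, n₂=8
s_p² = [12·7.041² + 7·6.749²]/19 = 48.0946
SE = √(s_p²·(1/13+1/8)) = 3.1163
t = (32.077−46.875)/3.1163 = -4.7486
df = 19
p-value (two-sided) = 0.00014
At α=0.1: p < α → reject H₀

reject H₀: yes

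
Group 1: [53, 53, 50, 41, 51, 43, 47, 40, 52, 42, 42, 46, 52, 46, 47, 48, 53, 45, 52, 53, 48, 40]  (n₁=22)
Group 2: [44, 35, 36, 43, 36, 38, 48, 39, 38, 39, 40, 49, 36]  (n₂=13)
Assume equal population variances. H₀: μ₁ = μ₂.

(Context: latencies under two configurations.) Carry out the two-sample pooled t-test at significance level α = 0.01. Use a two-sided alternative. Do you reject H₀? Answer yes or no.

x̄₁=47.455, s₁=4.616, n₁=22
x̄₂=40.077, s₂=4.591, n₂=13
s_p² = [21·4.616² + 12·4.591²]/33 = 21.2236
SE = √(s_p²·(1/22+1/13)) = 1.6116
t = (47.455−40.077)/1.6116 = 4.5778
df = 33
p-value (two-sided) = 0.00006
At α=0.01: p < α → reject H₀

reject H₀: yes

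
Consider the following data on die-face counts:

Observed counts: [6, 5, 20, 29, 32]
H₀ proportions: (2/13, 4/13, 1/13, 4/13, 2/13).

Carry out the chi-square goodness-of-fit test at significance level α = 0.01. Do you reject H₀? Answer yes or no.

reject H₀: yes

n = 92; E_i = n·p_i = [14.15, 28.31, 7.08, 28.31, 14.15]
χ² = (6−14.15)²/14.15 + (5−28.31)²/28.31 + (20−7.08)²/7.08 + (29−28.31)²/28.31 + (32−14.15)²/14.15 = 70.0054
df = 4
p-value (upper-tail) = 0.00000
At α=0.01: p < α → reject H₀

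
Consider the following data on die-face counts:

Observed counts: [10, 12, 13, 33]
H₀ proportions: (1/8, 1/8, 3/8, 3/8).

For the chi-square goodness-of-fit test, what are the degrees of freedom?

df = k − 1 = 4 − 1 = 3

degrees of freedom = 3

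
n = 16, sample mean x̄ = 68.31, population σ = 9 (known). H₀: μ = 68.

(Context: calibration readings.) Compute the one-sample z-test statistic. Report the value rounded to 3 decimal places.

test statistic = 0.138

SE = σ/√n = 9/√16 = 2.2500
z = (x̄−μ₀)/SE = (68.31−68)/2.2500 = 0.1378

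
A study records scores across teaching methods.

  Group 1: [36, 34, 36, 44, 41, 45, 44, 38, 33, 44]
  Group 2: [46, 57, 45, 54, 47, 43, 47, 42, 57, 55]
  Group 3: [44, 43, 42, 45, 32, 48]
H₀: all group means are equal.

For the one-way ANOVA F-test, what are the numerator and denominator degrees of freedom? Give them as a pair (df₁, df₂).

degrees of freedom = [2, 23]

k = 3 groups, N = 26 total
df = (k−1, N−k) = (3−1, 26−3) = (2, 23)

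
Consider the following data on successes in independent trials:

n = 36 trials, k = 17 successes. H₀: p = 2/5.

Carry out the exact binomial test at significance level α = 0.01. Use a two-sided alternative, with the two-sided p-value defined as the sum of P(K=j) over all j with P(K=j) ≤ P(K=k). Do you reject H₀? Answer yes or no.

Exact binomial: n=36, k=17, p₀=2/5=0.4000
P(X=j) = C(n,j)·p₀^j·(1−p₀)^(n−j); p = Σ P(X=j) over j with P(X=j) ≤ P(X=17)
p-value (two-sided) = 0.39799
At α=0.01: p ≥ α → fail to reject H₀

reject H₀: no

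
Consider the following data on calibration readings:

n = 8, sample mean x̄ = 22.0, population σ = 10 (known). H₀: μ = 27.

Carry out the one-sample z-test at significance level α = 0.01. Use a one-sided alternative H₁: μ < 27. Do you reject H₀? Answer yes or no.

reject H₀: no

SE = σ/√n = 10/√8 = 3.5355
z = (x̄−μ₀)/SE = (22.0−27)/3.5355 = -1.4142
p-value (one-sided, H₁ less) = 0.07865
At α=0.01: p ≥ α → fail to reject H₀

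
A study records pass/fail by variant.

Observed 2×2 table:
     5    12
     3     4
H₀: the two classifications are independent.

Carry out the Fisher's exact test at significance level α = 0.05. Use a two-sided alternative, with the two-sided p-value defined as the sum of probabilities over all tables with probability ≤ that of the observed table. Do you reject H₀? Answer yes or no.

Margins: r₁=17, r₂=7, c₁=8, c₂=16, n=24
p_obs = C(17,5)·C(7,3)/C(24,8); sum pmf over tables with pmf ≤ p_obs
p-value (two-sided) = 0.64663
At α=0.05: p ≥ α → fail to reject H₀

reject H₀: no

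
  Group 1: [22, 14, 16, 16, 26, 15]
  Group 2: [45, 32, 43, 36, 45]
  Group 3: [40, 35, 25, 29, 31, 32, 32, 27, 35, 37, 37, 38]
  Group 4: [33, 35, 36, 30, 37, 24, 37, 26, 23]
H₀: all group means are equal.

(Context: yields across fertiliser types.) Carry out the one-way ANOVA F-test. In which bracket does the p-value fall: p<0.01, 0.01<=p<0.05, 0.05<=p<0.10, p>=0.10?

Group means [18.17, 40.20, 33.17, 31.22], grand mean 30.906
SSB = Σnᵢ(x̄ᵢ−x̄)² = 1467.863; SSW = ΣΣ(x−x̄ᵢ)² = 742.856
MSB = 1467.863/3 = 489.2877; MSW = 742.856/28 = 26.5306
F = MSB/MSW = 18.4424
df = (3, 28)
p-value (upper-tail) = 0.00000
→ bracket: p<0.01

p-value bracket: p<0.01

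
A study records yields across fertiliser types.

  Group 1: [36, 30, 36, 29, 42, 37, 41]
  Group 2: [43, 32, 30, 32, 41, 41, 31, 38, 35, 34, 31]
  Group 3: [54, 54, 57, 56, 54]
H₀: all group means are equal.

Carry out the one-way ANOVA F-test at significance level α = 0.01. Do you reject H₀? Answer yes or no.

reject H₀: yes

Group means [35.86, 35.27, 55.00], grand mean 39.739
SSB = Σnᵢ(x̄ᵢ−x̄)² = 1489.396; SSW = ΣΣ(x−x̄ᵢ)² = 375.039
MSB = 1489.396/2 = 744.6979; MSW = 375.039/20 = 18.7519
F = MSB/MSW = 39.7131
df = (2, 20)
p-value (upper-tail) = 0.00000
At α=0.01: p < α → reject H₀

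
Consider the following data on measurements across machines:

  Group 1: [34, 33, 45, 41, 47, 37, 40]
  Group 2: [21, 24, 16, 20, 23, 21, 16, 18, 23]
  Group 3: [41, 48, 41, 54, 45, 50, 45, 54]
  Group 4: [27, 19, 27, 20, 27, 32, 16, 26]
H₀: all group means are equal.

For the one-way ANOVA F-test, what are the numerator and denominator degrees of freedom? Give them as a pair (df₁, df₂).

degrees of freedom = [3, 28]

k = 4 groups, N = 32 total
df = (k−1, N−k) = (4−1, 32−4) = (3, 28)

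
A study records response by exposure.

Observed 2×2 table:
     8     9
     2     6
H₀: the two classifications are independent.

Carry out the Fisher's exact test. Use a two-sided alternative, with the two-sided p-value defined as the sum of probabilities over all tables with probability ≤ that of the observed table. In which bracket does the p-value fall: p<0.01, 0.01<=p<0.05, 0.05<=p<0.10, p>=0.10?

Margins: r₁=17, r₂=8, c₁=10, c₂=15, n=25
p_obs = C(17,8)·C(8,2)/C(25,10); sum pmf over tables with pmf ≤ p_obs
p-value (two-sided) = 0.40179
→ bracket: p>=0.10

p-value bracket: p>=0.10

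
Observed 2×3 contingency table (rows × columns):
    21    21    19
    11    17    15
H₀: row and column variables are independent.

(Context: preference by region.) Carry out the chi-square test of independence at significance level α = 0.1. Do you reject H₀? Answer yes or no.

reject H₀: no

Row totals [61, 43], col totals [32, 38, 34], n=104
χ² = (21−18.77)²/18.77 + (21−22.29)²/22.29 + (19−19.94)²/19.94 + (11−13.23)²/13.23 + (17−15.71)²/15.71 + (15−14.06)²/14.06 = 0.9291
df = 2
p-value (upper-tail) = 0.62842
At α=0.1: p ≥ α → fail to reject H₀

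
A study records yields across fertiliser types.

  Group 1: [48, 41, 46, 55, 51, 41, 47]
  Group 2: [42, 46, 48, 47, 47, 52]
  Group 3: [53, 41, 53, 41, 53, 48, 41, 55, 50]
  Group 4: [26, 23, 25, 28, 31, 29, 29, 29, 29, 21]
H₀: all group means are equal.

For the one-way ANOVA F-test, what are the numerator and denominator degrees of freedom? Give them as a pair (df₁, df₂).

degrees of freedom = [3, 28]

k = 4 groups, N = 32 total
df = (k−1, N−k) = (4−1, 32−4) = (3, 28)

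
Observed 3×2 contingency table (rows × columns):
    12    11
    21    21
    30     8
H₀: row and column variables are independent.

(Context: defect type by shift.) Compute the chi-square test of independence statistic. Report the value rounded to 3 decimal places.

test statistic = 8.046

Row totals [23, 42, 38], col totals [63, 40], n=103
χ² = (12−14.07)²/14.07 + (11−8.93)²/8.93 + (21−25.69)²/25.69 + (21−16.31)²/16.31 + (30−23.24)²/23.24 + (8−14.76)²/14.76 = 8.0456
df = 2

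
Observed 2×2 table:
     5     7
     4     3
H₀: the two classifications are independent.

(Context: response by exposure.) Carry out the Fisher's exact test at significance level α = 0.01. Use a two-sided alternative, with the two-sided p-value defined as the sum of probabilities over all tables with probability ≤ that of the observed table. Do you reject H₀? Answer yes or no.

reject H₀: no

Margins: r₁=12, r₂=7, c₁=9, c₂=10, n=19
p_obs = C(12,5)·C(7,4)/C(19,9); sum pmf over tables with pmf ≤ p_obs
p-value (two-sided) = 0.64992
At α=0.01: p ≥ α → fail to reject H₀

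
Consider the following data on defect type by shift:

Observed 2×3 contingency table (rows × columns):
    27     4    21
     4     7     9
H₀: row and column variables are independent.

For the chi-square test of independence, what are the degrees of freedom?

df = (r−1)(c−1) = (2−1)·(3−1) = 2

degrees of freedom = 2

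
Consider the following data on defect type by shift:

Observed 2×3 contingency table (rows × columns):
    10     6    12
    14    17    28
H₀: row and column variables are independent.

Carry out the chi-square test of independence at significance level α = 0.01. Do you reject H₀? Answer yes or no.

reject H₀: no

Row totals [28, 59], col totals [24, 23, 40], n=87
χ² = (10−7.72)²/7.72 + (6−7.40)²/7.40 + (12−12.87)²/12.87 + (14−16.28)²/16.28 + (17−15.60)²/15.60 + (28−27.13)²/27.13 = 1.4679
df = 2
p-value (upper-tail) = 0.48000
At α=0.01: p ≥ α → fail to reject H₀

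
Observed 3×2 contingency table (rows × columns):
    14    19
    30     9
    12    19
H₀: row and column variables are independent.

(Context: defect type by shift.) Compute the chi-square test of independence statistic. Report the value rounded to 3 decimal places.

Row totals [33, 39, 31], col totals [56, 47], n=103
χ² = (14−17.94)²/17.94 + (19−15.06)²/15.06 + (30−21.20)²/21.20 + (9−17.80)²/17.80 + (12−16.85)²/16.85 + (19−14.15)²/14.15 = 12.9584
df = 2

test statistic = 12.958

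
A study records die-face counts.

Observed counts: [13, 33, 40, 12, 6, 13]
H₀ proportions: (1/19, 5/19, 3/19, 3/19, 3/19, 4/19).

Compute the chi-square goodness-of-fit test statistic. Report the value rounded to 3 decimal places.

n = 117; E_i = n·p_i = [6.16, 30.79, 18.47, 18.47, 18.47, 24.63]
χ² = (13−6.16)²/6.16 + (33−30.79)²/30.79 + (40−18.47)²/18.47 + (12−18.47)²/18.47 + (6−18.47)²/18.47 + (13−24.63)²/24.63 = 49.0281
df = 5

test statistic = 49.028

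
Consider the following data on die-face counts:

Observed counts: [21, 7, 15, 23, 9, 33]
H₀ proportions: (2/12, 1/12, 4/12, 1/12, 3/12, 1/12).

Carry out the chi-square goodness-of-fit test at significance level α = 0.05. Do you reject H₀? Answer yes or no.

reject H₀: yes

n = 108; E_i = n·p_i = [18.00, 9.00, 36.00, 9.00, 27.00, 9.00]
χ² = (21−18.00)²/18.00 + (7−9.00)²/9.00 + (15−36.00)²/36.00 + (23−9.00)²/9.00 + (9−27.00)²/27.00 + (33−9.00)²/9.00 = 110.9722
df = 5
p-value (upper-tail) = 0.00000
At α=0.05: p < α → reject H₀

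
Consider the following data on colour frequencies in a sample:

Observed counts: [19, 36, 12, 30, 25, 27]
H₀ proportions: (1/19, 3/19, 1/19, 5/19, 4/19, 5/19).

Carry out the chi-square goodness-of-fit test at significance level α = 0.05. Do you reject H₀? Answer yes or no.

reject H₀: yes

n = 149; E_i = n·p_i = [7.84, 23.53, 7.84, 39.21, 31.37, 39.21]
χ² = (19−7.84)²/7.84 + (36−23.53)²/23.53 + (12−7.84)²/7.84 + (30−39.21)²/39.21 + (25−31.37)²/31.37 + (27−39.21)²/39.21 = 31.9527
df = 5
p-value (upper-tail) = 0.00001
At α=0.05: p < α → reject H₀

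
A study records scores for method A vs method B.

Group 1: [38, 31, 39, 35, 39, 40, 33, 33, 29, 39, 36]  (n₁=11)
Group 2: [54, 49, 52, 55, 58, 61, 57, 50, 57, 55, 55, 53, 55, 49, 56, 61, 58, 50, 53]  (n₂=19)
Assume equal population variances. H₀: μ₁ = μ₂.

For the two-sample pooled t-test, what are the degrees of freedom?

degrees of freedom = 28

df = n₁ + n₂ − 2 = 11 + 19 − 2 = 28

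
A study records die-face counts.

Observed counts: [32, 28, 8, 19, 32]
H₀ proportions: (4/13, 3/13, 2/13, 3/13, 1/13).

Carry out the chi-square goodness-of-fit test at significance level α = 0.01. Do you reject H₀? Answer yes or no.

n = 119; E_i = n·p_i = [36.62, 27.46, 18.31, 27.46, 9.15]
χ² = (32−36.62)²/36.62 + (28−27.46)²/27.46 + (8−18.31)²/18.31 + (19−27.46)²/27.46 + (32−9.15)²/9.15 = 66.0224
df = 4
p-value (upper-tail) = 0.00000
At α=0.01: p < α → reject H₀

reject H₀: yes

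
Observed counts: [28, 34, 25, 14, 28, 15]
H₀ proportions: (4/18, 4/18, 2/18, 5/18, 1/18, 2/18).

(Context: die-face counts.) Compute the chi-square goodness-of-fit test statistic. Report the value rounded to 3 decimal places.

test statistic = 72.650

n = 144; E_i = n·p_i = [32.00, 32.00, 16.00, 40.00, 8.00, 16.00]
χ² = (28−32.00)²/32.00 + (34−32.00)²/32.00 + (25−16.00)²/16.00 + (14−40.00)²/40.00 + (28−8.00)²/8.00 + (15−16.00)²/16.00 = 72.6500
df = 5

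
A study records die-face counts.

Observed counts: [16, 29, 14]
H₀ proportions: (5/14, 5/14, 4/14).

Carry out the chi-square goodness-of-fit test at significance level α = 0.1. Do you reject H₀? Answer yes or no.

n = 59; E_i = n·p_i = [21.07, 21.07, 16.86]
χ² = (16−21.07)²/21.07 + (29−21.07)²/21.07 + (14−16.86)²/16.86 = 4.6881
df = 2
p-value (upper-tail) = 0.09594
At α=0.1: p < α → reject H₀

reject H₀: yes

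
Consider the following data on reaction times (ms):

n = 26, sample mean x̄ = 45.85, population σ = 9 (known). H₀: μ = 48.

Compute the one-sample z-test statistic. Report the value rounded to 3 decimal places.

SE = σ/√n = 9/√26 = 1.7650
z = (x̄−μ₀)/SE = (45.85−48)/1.7650 = -1.2181

test statistic = -1.218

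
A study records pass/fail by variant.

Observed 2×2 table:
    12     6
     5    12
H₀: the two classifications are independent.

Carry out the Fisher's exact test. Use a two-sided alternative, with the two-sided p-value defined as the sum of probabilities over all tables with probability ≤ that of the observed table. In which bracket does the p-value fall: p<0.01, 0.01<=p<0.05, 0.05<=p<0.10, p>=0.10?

Margins: r₁=18, r₂=17, c₁=17, c₂=18, n=35
p_obs = C(18,12)·C(17,5)/C(35,17); sum pmf over tables with pmf ≤ p_obs
p-value (two-sided) = 0.04371
→ bracket: 0.01<=p<0.05

p-value bracket: 0.01<=p<0.05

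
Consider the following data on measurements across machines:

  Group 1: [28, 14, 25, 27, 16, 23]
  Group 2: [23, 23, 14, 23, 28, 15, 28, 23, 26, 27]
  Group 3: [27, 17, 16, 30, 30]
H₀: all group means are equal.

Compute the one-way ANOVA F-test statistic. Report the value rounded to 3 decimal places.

Group means [22.17, 23.00, 24.00], grand mean 23.000
SSB = Σnᵢ(x̄ᵢ−x̄)² = 9.167; SSW = ΣΣ(x−x̄ᵢ)² = 584.833
MSB = 9.167/2 = 4.5833; MSW = 584.833/18 = 32.4907
F = MSB/MSW = 0.1411
df = (2, 18)

test statistic = 0.141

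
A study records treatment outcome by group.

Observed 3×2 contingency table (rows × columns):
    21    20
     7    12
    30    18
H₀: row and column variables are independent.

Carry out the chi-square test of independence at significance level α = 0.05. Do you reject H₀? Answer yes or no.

reject H₀: no

Row totals [41, 19, 48], col totals [58, 50], n=108
χ² = (21−22.02)²/22.02 + (20−18.98)²/18.98 + (7−10.20)²/10.20 + (12−8.80)²/8.80 + (30−25.78)²/25.78 + (18−22.22)²/22.22 = 3.7683
df = 2
p-value (upper-tail) = 0.15196
At α=0.05: p ≥ α → fail to reject H₀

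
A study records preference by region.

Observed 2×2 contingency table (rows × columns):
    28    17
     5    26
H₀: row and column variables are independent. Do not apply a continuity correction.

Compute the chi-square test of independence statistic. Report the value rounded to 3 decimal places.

test statistic = 15.874

Row totals [45, 31], col totals [33, 43], n=76
χ² = (28−19.54)²/19.54 + (17−25.46)²/25.46 + (5−13.46)²/13.46 + (26−17.54)²/17.54 = 15.8737
df = 1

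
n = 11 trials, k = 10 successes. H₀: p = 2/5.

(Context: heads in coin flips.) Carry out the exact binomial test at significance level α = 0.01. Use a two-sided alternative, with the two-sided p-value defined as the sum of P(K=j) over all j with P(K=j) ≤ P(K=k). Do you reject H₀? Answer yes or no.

reject H₀: yes

Exact binomial: n=11, k=10, p₀=2/5=0.4000
P(X=j) = C(n,j)·p₀^j·(1−p₀)^(n−j); p = Σ P(X=j) over j with P(X=j) ≤ P(X=10)
p-value (two-sided) = 0.00073
At α=0.01: p < α → reject H₀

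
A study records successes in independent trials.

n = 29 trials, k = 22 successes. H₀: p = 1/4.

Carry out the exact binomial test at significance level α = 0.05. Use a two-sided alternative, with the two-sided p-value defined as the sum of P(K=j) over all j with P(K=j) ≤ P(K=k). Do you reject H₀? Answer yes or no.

reject H₀: yes

Exact binomial: n=29, k=22, p₀=1/4=0.2500
P(X=j) = C(n,j)·p₀^j·(1−p₀)^(n−j); p = Σ P(X=j) over j with P(X=j) ≤ P(X=22)
p-value (two-sided) = 0.00000
At α=0.05: p < α → reject H₀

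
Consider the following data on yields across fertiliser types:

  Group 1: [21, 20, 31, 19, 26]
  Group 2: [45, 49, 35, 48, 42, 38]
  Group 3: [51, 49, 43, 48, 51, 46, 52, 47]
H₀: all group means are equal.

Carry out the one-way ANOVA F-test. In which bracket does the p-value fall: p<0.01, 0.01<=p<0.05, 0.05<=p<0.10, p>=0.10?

Group means [23.40, 42.83, 48.38], grand mean 40.053
SSB = Σnᵢ(x̄ᵢ−x̄)² = 1987.039; SSW = ΣΣ(x−x̄ᵢ)² = 319.908
MSB = 1987.039/2 = 993.5195; MSW = 319.908/16 = 19.9943
F = MSB/MSW = 49.6902
df = (2, 16)
p-value (upper-tail) = 0.00000
→ bracket: p<0.01

p-value bracket: p<0.01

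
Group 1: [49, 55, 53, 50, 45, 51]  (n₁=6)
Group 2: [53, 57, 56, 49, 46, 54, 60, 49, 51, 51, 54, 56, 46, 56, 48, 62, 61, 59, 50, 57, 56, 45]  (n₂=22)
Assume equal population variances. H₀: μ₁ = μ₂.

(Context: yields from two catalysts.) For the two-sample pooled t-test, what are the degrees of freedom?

degrees of freedom = 26

df = n₁ + n₂ − 2 = 6 + 22 − 2 = 26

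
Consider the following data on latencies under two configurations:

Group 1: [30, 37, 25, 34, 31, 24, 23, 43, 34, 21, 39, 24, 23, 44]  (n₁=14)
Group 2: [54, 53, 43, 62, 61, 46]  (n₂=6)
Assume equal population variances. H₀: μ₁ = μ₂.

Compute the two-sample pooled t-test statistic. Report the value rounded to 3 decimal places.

x̄₁=30.857, s₁=7.814, n₁=14
x̄₂=53.167, s₂=7.679, n₂=6
s_p² = [13·7.814² + 5·7.679²]/18 = 60.4749
SE = √(s_p²·(1/14+1/6)) = 3.7946
t = (30.857−53.167)/3.7946 = -5.8793
df = 18

test statistic = -5.879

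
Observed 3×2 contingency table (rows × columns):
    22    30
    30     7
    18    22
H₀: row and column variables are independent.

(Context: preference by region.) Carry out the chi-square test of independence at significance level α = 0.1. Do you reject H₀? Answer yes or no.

reject H₀: yes

Row totals [52, 37, 40], col totals [70, 59], n=129
χ² = (22−28.22)²/28.22 + (30−23.78)²/23.78 + (30−20.08)²/20.08 + (7−16.92)²/16.92 + (18−21.71)²/21.71 + (22−18.29)²/18.29 = 15.0999
df = 2
p-value (upper-tail) = 0.00053
At α=0.1: p < α → reject H₀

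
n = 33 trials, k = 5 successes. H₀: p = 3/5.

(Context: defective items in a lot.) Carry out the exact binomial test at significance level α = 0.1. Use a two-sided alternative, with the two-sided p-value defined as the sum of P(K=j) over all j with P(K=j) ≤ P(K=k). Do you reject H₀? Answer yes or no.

reject H₀: yes

Exact binomial: n=33, k=5, p₀=3/5=0.6000
P(X=j) = C(n,j)·p₀^j·(1−p₀)^(n−j); p = Σ P(X=j) over j with P(X=j) ≤ P(X=5)
p-value (two-sided) = 0.00000
At α=0.1: p < α → reject H₀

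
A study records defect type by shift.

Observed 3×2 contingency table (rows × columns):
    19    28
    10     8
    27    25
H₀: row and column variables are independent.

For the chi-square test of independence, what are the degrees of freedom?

degrees of freedom = 2

df = (r−1)(c−1) = (3−1)·(2−1) = 2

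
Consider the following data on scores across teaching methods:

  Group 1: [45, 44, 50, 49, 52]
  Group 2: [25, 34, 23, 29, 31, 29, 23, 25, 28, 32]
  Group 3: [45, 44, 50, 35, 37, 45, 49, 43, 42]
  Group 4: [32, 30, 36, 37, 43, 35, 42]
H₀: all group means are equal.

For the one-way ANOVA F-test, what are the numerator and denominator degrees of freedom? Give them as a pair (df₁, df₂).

k = 4 groups, N = 31 total
df = (k−1, N−k) = (4−1, 31−4) = (3, 27)

degrees of freedom = [3, 27]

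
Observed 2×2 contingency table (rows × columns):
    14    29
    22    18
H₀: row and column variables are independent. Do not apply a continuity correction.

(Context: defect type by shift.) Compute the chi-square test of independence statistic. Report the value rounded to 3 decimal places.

Row totals [43, 40], col totals [36, 47], n=83
χ² = (14−18.65)²/18.65 + (29−24.35)²/24.35 + (22−17.35)²/17.35 + (18−22.65)²/22.65 = 4.2494
df = 1

test statistic = 4.249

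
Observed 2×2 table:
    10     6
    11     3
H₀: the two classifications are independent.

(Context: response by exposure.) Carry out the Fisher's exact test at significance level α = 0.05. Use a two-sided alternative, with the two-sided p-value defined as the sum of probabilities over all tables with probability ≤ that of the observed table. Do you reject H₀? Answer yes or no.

reject H₀: no

Margins: r₁=16, r₂=14, c₁=21, c₂=9, n=30
p_obs = C(16,10)·C(14,11)/C(30,21); sum pmf over tables with pmf ≤ p_obs
p-value (two-sided) = 0.43972
At α=0.05: p ≥ α → fail to reject H₀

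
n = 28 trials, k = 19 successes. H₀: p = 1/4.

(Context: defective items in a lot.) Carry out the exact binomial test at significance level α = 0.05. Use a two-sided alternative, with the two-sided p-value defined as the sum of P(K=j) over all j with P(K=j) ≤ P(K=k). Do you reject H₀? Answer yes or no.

Exact binomial: n=28, k=19, p₀=1/4=0.2500
P(X=j) = C(n,j)·p₀^j·(1−p₀)^(n−j); p = Σ P(X=j) over j with P(X=j) ≤ P(X=19)
p-value (two-sided) = 0.00000
At α=0.05: p < α → reject H₀

reject H₀: yes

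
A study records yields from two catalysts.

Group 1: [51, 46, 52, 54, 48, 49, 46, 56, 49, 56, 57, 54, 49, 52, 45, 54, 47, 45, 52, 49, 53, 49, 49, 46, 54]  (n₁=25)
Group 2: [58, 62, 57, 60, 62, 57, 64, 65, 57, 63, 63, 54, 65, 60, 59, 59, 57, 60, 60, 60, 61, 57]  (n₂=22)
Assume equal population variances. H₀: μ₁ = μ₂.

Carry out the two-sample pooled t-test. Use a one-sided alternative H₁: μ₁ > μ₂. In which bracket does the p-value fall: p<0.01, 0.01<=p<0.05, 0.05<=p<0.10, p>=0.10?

p-value bracket: p>=0.10

x̄₁=50.480, s₁=3.641, n₁=25
x̄₂=60.000, s₂=2.928, n₂=22
s_p² = [24·3.641² + 21·2.928²]/45 = 11.0720
SE = √(s_p²·(1/25+1/22)) = 0.9727
t = (50.480−60.000)/0.9727 = -9.7872
df = 45
p-value (one-sided, H₁ greater) = 1.00000
→ bracket: p>=0.10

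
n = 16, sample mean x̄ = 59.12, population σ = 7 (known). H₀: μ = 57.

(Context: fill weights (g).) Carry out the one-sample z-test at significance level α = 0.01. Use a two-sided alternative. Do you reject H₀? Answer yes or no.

reject H₀: no

SE = σ/√n = 7/√16 = 1.7500
z = (x̄−μ₀)/SE = (59.12−57)/1.7500 = 1.2114
p-value (two-sided) = 0.22573
At α=0.01: p ≥ α → fail to reject H₀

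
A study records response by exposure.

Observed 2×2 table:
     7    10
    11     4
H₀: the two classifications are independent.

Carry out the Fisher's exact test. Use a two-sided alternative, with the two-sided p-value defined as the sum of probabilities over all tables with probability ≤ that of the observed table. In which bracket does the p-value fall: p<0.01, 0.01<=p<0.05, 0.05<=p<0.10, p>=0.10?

p-value bracket: 0.05<=p<0.10

Margins: r₁=17, r₂=15, c₁=18, c₂=14, n=32
p_obs = C(17,7)·C(15,11)/C(32,18); sum pmf over tables with pmf ≤ p_obs
p-value (two-sided) = 0.08697
→ bracket: 0.05<=p<0.10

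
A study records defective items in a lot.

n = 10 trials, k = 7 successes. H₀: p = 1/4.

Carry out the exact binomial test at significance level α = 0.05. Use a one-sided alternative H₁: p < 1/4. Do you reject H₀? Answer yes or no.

Exact binomial: n=10, k=7, p₀=1/4=0.2500
P(X≤7) from Σ C(n,i)·p₀^i·(1−p₀)^(n−i)
p-value (one-sided, H₁ less) = 0.99958
At α=0.05: p ≥ α → fail to reject H₀

reject H₀: no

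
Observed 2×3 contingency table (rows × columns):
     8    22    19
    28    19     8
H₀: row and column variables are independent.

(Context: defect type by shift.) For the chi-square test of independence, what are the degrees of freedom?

df = (r−1)(c−1) = (2−1)·(3−1) = 2

degrees of freedom = 2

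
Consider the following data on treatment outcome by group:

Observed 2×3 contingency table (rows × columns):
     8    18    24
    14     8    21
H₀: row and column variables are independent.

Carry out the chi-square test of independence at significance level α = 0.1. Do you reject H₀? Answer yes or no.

Row totals [50, 43], col totals [22, 26, 45], n=93
χ² = (8−11.83)²/11.83 + (18−13.98)²/13.98 + (24−24.19)²/24.19 + (14−10.17)²/10.17 + (8−12.02)²/12.02 + (21−20.81)²/20.81 = 5.1850
df = 2
p-value (upper-tail) = 0.07483
At α=0.1: p < α → reject H₀

reject H₀: yes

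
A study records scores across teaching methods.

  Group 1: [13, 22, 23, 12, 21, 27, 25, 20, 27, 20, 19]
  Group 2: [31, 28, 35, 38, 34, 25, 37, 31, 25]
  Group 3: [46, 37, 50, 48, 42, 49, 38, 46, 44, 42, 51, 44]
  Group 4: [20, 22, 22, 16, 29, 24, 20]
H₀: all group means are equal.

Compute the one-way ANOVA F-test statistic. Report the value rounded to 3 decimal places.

Group means [20.82, 31.56, 44.75, 21.86], grand mean 30.846
SSB = Σnᵢ(x̄ᵢ−x̄)² = 3996.111; SSW = ΣΣ(x−x̄ᵢ)² = 748.966
MSB = 3996.111/3 = 1332.0371; MSW = 748.966/35 = 21.3990
F = MSB/MSW = 62.2476
df = (3, 35)

test statistic = 62.248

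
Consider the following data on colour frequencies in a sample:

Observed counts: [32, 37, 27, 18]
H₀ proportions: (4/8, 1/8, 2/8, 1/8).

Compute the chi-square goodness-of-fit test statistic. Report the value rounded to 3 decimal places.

n = 114; E_i = n·p_i = [57.00, 14.25, 28.50, 14.25]
χ² = (32−57.00)²/57.00 + (37−14.25)²/14.25 + (27−28.50)²/28.50 + (18−14.25)²/14.25 = 48.3509
df = 3

test statistic = 48.351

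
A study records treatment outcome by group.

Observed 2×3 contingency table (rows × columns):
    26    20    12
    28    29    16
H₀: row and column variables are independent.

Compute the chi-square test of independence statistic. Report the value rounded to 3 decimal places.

Row totals [58, 73], col totals [54, 49, 28], n=131
χ² = (26−23.91)²/23.91 + (20−21.69)²/21.69 + (12−12.40)²/12.40 + (28−30.09)²/30.09 + (29−27.31)²/27.31 + (16−15.60)²/15.60 = 0.5887
df = 2

test statistic = 0.589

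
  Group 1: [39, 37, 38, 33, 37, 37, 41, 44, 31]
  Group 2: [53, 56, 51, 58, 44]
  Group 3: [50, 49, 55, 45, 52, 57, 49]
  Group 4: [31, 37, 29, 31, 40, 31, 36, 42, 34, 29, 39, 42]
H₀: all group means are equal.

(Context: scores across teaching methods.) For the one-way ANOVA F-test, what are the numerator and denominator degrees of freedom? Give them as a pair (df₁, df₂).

degrees of freedom = [3, 29]

k = 4 groups, N = 33 total
df = (k−1, N−k) = (4−1, 33−4) = (3, 29)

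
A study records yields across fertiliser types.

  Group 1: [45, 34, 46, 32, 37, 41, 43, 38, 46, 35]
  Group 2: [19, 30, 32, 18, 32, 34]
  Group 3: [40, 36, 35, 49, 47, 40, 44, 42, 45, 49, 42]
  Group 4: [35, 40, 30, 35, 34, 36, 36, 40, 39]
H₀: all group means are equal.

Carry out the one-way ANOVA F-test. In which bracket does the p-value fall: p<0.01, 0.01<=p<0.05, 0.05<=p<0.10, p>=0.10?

p-value bracket: p<0.01

Group means [39.70, 27.50, 42.64, 36.11], grand mean 37.667
SSB = Σnᵢ(x̄ᵢ−x̄)² = 954.966; SSW = ΣΣ(x−x̄ᵢ)² = 803.034
MSB = 954.966/3 = 318.3219; MSW = 803.034/32 = 25.0948
F = MSB/MSW = 12.6848
df = (3, 32)
p-value (upper-tail) = 0.00001
→ bracket: p<0.01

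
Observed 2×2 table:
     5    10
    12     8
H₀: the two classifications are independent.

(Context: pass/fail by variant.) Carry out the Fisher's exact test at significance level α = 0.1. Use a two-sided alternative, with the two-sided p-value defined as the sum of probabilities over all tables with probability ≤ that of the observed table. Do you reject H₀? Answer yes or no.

Margins: r₁=15, r₂=20, c₁=17, c₂=18, n=35
p_obs = C(15,5)·C(20,12)/C(35,17); sum pmf over tables with pmf ≤ p_obs
p-value (two-sided) = 0.17558
At α=0.1: p ≥ α → fail to reject H₀

reject H₀: no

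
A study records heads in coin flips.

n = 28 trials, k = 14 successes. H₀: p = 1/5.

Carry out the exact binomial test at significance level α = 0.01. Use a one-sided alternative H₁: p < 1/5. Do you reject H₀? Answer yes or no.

Exact binomial: n=28, k=14, p₀=1/5=0.2000
P(X≤14) from Σ C(n,i)·p₀^i·(1−p₀)^(n−i)
p-value (one-sided, H₁ less) = 0.99992
At α=0.01: p ≥ α → fail to reject H₀

reject H₀: no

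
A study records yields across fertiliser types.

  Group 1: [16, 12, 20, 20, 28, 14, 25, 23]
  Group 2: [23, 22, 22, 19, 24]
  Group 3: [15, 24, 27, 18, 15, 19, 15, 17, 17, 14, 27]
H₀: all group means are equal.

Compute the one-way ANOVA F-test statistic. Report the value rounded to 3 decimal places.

test statistic = 0.748

Group means [19.75, 22.00, 18.91], grand mean 19.833
SSB = Σnᵢ(x̄ᵢ−x̄)² = 32.924; SSW = ΣΣ(x−x̄ᵢ)² = 462.409
MSB = 32.924/2 = 16.4621; MSW = 462.409/21 = 22.0195
F = MSB/MSW = 0.7476
df = (2, 21)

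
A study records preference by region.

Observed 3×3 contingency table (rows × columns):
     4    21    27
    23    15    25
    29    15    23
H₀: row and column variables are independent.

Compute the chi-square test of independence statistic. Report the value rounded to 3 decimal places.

Row totals [52, 63, 67], col totals [56, 51, 75], n=182
χ² = (4−16.00)²/16.00 + (21−14.57)²/14.57 + (27−21.43)²/21.43 + (23−19.38)²/19.38 + (15−17.65)²/17.65 + (25−25.96)²/25.96 + (29−20.62)²/20.62 + (15−18.77)²/18.77 + (23−27.61)²/27.61 = 19.3323
df = 4

test statistic = 19.332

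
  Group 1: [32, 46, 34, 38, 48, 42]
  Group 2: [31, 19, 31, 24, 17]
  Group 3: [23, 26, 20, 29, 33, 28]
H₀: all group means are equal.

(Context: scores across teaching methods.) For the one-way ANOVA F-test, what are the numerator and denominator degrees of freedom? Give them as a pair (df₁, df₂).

k = 3 groups, N = 17 total
df = (k−1, N−k) = (3−1, 17−3) = (2, 14)

degrees of freedom = [2, 14]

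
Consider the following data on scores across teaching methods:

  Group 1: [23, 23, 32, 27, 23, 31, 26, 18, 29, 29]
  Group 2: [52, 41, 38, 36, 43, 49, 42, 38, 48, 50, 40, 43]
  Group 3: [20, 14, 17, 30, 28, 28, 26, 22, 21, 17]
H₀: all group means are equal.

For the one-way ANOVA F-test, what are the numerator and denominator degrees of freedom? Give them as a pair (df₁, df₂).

degrees of freedom = [2, 29]

k = 3 groups, N = 32 total
df = (k−1, N−k) = (3−1, 32−3) = (2, 29)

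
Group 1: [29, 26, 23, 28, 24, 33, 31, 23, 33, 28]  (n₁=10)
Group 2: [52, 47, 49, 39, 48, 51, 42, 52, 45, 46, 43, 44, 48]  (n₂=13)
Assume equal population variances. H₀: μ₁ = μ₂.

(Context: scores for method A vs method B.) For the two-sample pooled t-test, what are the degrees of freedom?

df = n₁ + n₂ − 2 = 10 + 13 − 2 = 21

degrees of freedom = 21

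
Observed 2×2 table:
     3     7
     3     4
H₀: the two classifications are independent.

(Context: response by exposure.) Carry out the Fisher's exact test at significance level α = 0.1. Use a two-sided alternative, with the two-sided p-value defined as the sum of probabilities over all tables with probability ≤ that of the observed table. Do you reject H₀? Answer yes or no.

Margins: r₁=10, r₂=7, c₁=6, c₂=11, n=17
p_obs = C(10,3)·C(7,3)/C(17,6); sum pmf over tables with pmf ≤ p_obs
p-value (two-sided) = 0.64367
At α=0.1: p ≥ α → fail to reject H₀

reject H₀: no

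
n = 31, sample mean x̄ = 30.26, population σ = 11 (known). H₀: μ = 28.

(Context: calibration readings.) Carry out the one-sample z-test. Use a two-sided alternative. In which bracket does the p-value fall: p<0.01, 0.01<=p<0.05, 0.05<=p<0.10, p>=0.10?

p-value bracket: p>=0.10

SE = σ/√n = 11/√31 = 1.9757
z = (x̄−μ₀)/SE = (30.26−28)/1.9757 = 1.1439
p-value (two-sided) = 0.25266
→ bracket: p>=0.10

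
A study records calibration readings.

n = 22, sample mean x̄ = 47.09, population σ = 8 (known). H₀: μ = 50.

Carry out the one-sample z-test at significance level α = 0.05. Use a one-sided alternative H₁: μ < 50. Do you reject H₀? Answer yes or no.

reject H₀: yes

SE = σ/√n = 8/√22 = 1.7056
z = (x̄−μ₀)/SE = (47.09−50)/1.7056 = -1.7061
p-value (one-sided, H₁ less) = 0.04399
At α=0.05: p < α → reject H₀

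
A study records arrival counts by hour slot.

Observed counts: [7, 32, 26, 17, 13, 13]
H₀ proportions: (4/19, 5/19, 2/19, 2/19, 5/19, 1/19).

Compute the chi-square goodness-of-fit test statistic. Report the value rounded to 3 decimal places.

n = 108; E_i = n·p_i = [22.74, 28.42, 11.37, 11.37, 28.42, 5.68]
χ² = (7−22.74)²/22.74 + (32−28.42)²/28.42 + (26−11.37)²/11.37 + (17−11.37)²/11.37 + (13−28.42)²/28.42 + (13−5.68)²/5.68 = 50.7468
df = 5

test statistic = 50.747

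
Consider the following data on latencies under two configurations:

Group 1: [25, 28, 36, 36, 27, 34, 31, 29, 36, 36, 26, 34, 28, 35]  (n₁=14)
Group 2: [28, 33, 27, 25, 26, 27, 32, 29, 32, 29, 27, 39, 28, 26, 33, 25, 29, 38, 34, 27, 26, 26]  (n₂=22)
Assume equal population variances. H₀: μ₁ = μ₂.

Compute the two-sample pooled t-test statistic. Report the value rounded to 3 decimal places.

x̄₁=31.500, s₁=4.202, n₁=14
x̄₂=29.364, s₂=4.018, n₂=22
s_p² = [13·4.202² + 21·4.018²]/34 = 16.7233
SE = √(s_p²·(1/14+1/22)) = 1.3981
t = (31.500−29.364)/1.3981 = 1.5281
df = 34

test statistic = 1.528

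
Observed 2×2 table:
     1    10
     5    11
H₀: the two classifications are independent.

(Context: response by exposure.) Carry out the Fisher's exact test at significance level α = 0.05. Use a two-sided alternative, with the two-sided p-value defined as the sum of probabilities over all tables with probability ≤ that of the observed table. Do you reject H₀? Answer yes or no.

Margins: r₁=11, r₂=16, c₁=6, c₂=21, n=27
p_obs = C(11,1)·C(16,5)/C(27,6); sum pmf over tables with pmf ≤ p_obs
p-value (two-sided) = 0.34968
At α=0.05: p ≥ α → fail to reject H₀

reject H₀: no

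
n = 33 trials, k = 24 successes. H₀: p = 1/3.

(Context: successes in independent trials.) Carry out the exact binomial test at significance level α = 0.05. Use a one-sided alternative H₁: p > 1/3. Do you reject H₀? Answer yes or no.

reject H₀: yes

Exact binomial: n=33, k=24, p₀=1/3=0.3333
P(X≥24) from Σ C(n,i)·p₀^i·(1−p₀)^(n−i)
p-value (one-sided, H₁ greater) = 0.00000
At α=0.05: p < α → reject H₀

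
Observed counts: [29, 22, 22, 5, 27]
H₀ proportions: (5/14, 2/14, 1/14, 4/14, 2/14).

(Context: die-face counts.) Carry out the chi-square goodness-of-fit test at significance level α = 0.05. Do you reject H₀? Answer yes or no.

n = 105; E_i = n·p_i = [37.50, 15.00, 7.50, 30.00, 15.00]
χ² = (29−37.50)²/37.50 + (22−15.00)²/15.00 + (22−7.50)²/7.50 + (5−30.00)²/30.00 + (27−15.00)²/15.00 = 63.6600
df = 4
p-value (upper-tail) = 0.00000
At α=0.05: p < α → reject H₀

reject H₀: yes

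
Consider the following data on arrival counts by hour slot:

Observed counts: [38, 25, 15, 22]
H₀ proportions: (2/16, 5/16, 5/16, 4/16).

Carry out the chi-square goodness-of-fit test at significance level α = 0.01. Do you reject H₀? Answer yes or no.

reject H₀: yes

n = 100; E_i = n·p_i = [12.50, 31.25, 31.25, 25.00]
χ² = (38−12.50)²/12.50 + (25−31.25)²/31.25 + (15−31.25)²/31.25 + (22−25.00)²/25.00 = 62.0800
df = 3
p-value (upper-tail) = 0.00000
At α=0.01: p < α → reject H₀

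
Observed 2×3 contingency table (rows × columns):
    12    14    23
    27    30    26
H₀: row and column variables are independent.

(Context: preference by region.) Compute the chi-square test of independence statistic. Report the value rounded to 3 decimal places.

test statistic = 3.228

Row totals [49, 83], col totals [39, 44, 49], n=132
χ² = (12−14.48)²/14.48 + (14−16.33)²/16.33 + (23−18.19)²/18.19 + (27−24.52)²/24.52 + (30−27.67)²/27.67 + (26−30.81)²/30.81 = 3.2276
df = 2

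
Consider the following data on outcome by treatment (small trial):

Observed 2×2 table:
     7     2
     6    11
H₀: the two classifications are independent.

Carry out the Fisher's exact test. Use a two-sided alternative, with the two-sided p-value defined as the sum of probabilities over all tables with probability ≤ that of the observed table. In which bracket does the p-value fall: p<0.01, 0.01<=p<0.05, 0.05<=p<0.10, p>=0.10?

Margins: r₁=9, r₂=17, c₁=13, c₂=13, n=26
p_obs = C(9,7)·C(17,6)/C(26,13); sum pmf over tables with pmf ≤ p_obs
p-value (two-sided) = 0.09684
→ bracket: 0.05<=p<0.10

p-value bracket: 0.05<=p<0.10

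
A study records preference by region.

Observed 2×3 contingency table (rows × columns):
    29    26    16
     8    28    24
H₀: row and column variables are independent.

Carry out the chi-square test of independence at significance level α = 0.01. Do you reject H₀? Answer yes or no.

reject H₀: yes

Row totals [71, 60], col totals [37, 54, 40], n=131
χ² = (29−20.05)²/20.05 + (26−29.27)²/29.27 + (16−21.68)²/21.68 + (8−16.95)²/16.95 + (28−24.73)²/24.73 + (24−18.32)²/18.32 = 12.7593
df = 2
p-value (upper-tail) = 0.00170
At α=0.01: p < α → reject H₀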